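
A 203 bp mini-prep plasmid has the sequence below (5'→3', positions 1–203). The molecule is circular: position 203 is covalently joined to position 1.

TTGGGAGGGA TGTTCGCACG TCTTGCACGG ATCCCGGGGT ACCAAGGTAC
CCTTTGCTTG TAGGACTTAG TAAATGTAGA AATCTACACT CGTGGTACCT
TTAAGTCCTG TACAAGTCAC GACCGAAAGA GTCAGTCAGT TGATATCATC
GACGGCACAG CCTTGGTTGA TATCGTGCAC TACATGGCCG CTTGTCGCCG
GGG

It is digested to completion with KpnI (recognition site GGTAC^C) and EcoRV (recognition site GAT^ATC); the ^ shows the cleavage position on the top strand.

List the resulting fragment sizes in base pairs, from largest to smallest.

KpnI sites (GGTACC) start at positions 38, 46, 94.
KpnI cuts after base 5 of each site (before the last base), so after positions 42, 50, 98.
EcoRV sites (GATATC) start at positions 142, 169.
EcoRV cuts after base 3 of each site, so after positions 144, 171.
Combined cut positions: 42, 50, 98, 144, 171.
Circular molecule, 5 cuts → 5 fragments:
  43–50 → 8 bp
  51–98 → 48 bp
  99–144 → 46 bp
  145–171 → 27 bp
  172–203 then 1–42 → 32 + 42 = 74 bp
Sorted largest to smallest: 74, 48, 46, 27, 8 bp.

74, 48, 46, 27, 8 bp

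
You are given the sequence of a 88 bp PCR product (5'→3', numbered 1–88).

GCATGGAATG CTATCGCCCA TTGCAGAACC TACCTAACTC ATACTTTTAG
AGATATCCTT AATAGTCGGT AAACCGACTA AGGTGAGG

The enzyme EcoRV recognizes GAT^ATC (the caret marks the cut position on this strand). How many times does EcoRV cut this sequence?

GATATC occurs starting at position 52.
EcoRV cuts at 1 site.

1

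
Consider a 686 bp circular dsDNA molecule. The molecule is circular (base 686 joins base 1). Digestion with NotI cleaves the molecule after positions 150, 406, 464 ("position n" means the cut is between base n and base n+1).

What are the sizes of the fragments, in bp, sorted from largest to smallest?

372, 256, 58 bp

Circular molecule, 3 cuts → 3 fragments:
  406 − 150 = 256 bp
  464 − 406 = 58 bp
  wrap: 686 − 464 + 150 = 372 bp
Sorted largest to smallest: 372, 256, 58 bp.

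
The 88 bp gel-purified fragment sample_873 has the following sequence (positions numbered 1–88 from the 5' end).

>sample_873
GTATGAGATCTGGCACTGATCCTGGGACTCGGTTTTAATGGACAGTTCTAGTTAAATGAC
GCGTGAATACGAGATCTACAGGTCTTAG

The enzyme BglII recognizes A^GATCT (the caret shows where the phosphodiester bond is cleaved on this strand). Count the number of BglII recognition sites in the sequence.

AGATCT occurs starting at positions 6, 72.
BglII cuts at 2 sites.

2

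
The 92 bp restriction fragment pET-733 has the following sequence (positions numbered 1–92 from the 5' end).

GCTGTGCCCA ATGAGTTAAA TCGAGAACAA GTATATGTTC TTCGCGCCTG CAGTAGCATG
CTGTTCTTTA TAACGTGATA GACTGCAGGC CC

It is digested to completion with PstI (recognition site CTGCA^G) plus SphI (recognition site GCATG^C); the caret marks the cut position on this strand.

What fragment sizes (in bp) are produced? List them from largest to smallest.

PstI sites (CTGCAG) start at positions 48, 83.
PstI cuts after base 5 of each site (before the last base), so after positions 52, 87.
The SphI site (GCATGC) starts at position 56.
SphI cuts after base 5 of each site (before the last base), so after position 60.
Combined cut positions: 52, 60, 87.
Linear molecule, 3 cuts → 4 fragments:
  1–52 → 52 bp
  53–60 → 8 bp
  61–87 → 27 bp
  88–92 → 5 bp
Sorted largest to smallest: 52, 27, 8, 5 bp.

52, 27, 8, 5 bp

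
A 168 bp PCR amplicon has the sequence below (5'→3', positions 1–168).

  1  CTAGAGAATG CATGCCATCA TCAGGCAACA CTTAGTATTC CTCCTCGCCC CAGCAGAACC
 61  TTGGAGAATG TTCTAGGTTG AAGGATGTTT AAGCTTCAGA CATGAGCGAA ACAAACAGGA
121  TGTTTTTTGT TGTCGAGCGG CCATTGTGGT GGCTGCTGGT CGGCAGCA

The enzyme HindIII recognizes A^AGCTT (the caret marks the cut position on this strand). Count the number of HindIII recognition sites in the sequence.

1

AAGCTT occurs starting at position 91.
HindIII cuts at 1 site.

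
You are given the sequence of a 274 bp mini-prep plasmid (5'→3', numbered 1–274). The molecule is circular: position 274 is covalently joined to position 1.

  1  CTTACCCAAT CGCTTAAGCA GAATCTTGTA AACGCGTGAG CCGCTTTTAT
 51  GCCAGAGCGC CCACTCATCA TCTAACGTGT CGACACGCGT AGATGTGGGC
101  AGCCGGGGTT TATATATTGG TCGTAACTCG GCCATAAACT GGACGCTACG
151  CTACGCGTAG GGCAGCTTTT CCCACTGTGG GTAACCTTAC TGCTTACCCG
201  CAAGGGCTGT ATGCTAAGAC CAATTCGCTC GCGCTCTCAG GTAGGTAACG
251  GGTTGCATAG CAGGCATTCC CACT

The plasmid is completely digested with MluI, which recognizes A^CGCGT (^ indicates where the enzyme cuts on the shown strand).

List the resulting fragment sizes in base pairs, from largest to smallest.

MluI sites (ACGCGT) start at positions 32, 85, 153.
MluI cuts after the first base of each site, so after positions 32, 85, 153.
Circular molecule, 3 cuts → 3 fragments:
  33–85 → 53 bp
  86–153 → 68 bp
  154–274 then 1–32 → 121 + 32 = 153 bp
Sorted largest to smallest: 153, 68, 53 bp.

153, 68, 53 bp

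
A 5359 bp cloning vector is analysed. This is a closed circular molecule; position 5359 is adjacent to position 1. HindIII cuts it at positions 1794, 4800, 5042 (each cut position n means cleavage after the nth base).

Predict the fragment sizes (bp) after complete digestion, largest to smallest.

Circular molecule, 3 cuts → 3 fragments:
  4800 − 1794 = 3006 bp
  5042 − 4800 = 242 bp
  wrap: 5359 − 5042 + 1794 = 2111 bp
Sorted largest to smallest: 3006, 2111, 242 bp.

3006, 2111, 242 bp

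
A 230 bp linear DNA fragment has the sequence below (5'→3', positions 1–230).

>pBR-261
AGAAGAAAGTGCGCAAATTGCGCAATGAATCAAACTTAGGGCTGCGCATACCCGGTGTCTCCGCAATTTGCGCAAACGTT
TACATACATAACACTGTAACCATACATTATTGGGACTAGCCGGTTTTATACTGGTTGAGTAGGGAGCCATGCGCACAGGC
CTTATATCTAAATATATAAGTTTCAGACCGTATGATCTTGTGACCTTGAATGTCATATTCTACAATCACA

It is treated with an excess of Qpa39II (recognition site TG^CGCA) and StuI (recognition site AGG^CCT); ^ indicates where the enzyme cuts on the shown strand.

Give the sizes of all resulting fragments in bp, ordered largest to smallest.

81, 71, 26, 24, 11, 9, 8 bp

Qpa39II sites (TGCGCA) start at positions 10, 19, 43, 69, 150.
Qpa39II cuts after base 2 of each site, so after positions 11, 20, 44, 70, 151.
The StuI site (AGGCCT) starts at position 157.
StuI cuts after base 3 of each site, so after position 159.
Combined cut positions: 11, 20, 44, 70, 151, 159.
Linear molecule, 6 cuts → 7 fragments:
  1–11 → 11 bp
  12–20 → 9 bp
  21–44 → 24 bp
  45–70 → 26 bp
  71–151 → 81 bp
  152–159 → 8 bp
  160–230 → 71 bp
Sorted largest to smallest: 81, 71, 26, 24, 11, 9, 8 bp.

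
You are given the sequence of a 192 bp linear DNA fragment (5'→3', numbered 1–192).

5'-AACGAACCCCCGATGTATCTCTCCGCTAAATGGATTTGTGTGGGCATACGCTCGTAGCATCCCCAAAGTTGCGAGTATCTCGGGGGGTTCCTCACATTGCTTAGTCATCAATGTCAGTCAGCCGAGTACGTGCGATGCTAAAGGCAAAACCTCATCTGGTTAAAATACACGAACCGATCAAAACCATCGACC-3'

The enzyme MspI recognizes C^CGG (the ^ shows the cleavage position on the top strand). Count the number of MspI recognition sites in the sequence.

0

No occurrence of CCGG is present in the sequence.
MspI does not cut: 0 sites.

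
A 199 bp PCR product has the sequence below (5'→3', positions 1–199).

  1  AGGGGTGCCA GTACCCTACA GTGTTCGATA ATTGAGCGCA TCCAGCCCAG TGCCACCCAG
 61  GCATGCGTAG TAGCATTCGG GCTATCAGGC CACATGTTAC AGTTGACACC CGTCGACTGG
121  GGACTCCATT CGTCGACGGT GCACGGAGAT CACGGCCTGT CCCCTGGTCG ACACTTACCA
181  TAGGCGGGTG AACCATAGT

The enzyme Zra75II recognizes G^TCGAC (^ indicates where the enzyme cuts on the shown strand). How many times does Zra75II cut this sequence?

3

GTCGAC occurs starting at positions 112, 132, 167.
Zra75II cuts at 3 sites.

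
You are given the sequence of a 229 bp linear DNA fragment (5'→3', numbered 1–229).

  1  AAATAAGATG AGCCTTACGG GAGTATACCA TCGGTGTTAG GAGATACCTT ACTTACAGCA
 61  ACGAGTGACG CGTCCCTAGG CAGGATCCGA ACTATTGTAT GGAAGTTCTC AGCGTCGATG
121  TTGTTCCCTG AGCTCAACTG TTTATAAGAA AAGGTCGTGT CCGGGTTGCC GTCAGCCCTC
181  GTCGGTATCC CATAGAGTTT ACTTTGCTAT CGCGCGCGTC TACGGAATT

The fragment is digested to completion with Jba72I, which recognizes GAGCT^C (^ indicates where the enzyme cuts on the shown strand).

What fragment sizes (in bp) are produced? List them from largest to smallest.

The Jba72I site (GAGCTC) starts at position 130.
Jba72I cuts after base 5 of each site (before the last base), so after position 134.
Linear molecule, 1 cut → 2 fragments:
  1–134 → 134 bp
  135–229 → 95 bp
Sorted largest to smallest: 134, 95 bp.

134, 95 bp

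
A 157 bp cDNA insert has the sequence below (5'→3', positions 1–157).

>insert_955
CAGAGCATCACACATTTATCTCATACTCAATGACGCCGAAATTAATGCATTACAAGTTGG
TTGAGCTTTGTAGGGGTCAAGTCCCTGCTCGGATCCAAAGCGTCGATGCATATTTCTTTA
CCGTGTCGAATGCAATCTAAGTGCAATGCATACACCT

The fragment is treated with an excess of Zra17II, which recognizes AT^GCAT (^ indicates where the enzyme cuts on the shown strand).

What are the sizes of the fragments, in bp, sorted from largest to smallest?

Zra17II sites (ATGCAT) start at positions 45, 106, 146.
Zra17II cuts after base 2 of each site, so after positions 46, 107, 147.
Linear molecule, 3 cuts → 4 fragments:
  1–46 → 46 bp
  47–107 → 61 bp
  108–147 → 40 bp
  148–157 → 10 bp
Sorted largest to smallest: 61, 46, 40, 10 bp.

61, 46, 40, 10 bp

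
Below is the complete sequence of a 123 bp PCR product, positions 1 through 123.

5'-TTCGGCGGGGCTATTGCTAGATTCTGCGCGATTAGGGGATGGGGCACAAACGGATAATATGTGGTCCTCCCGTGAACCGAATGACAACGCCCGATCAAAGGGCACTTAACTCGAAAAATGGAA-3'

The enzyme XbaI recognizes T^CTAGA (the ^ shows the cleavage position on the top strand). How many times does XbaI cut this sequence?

0

No occurrence of TCTAGA is present in the sequence.
XbaI does not cut: 0 sites.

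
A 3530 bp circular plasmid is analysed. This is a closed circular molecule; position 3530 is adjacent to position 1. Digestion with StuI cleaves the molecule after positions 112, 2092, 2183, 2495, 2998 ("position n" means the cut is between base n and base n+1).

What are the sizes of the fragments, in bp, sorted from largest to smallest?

1980, 644, 503, 312, 91 bp

Circular molecule, 5 cuts → 5 fragments:
  2092 − 112 = 1980 bp
  2183 − 2092 = 91 bp
  2495 − 2183 = 312 bp
  2998 − 2495 = 503 bp
  wrap: 3530 − 2998 + 112 = 644 bp
Sorted largest to smallest: 1980, 644, 503, 312, 91 bp.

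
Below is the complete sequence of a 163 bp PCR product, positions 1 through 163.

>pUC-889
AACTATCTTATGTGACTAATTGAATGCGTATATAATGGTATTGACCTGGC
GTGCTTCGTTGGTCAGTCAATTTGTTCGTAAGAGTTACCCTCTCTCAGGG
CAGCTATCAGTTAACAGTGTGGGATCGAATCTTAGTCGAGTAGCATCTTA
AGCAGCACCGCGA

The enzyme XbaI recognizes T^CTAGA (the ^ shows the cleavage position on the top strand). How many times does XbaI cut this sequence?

No occurrence of TCTAGA is present in the sequence.
XbaI does not cut: 0 sites.

0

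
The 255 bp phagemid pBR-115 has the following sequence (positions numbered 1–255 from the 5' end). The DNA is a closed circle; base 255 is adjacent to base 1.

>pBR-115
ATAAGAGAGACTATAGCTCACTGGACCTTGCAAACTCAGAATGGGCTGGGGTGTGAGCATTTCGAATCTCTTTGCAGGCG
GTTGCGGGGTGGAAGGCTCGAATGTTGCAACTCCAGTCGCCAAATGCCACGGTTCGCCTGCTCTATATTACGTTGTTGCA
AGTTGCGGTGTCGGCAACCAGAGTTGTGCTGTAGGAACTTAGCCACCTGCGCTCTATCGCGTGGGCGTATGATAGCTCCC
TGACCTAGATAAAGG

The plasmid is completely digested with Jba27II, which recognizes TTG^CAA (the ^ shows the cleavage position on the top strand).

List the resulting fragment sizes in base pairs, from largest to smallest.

127, 77, 51 bp

Jba27II sites (TTGCAA) start at positions 28, 105, 156.
Jba27II cuts after base 3 of each site, so after positions 30, 107, 158.
Circular molecule, 3 cuts → 3 fragments:
  31–107 → 77 bp
  108–158 → 51 bp
  159–255 then 1–30 → 97 + 30 = 127 bp
Sorted largest to smallest: 127, 77, 51 bp.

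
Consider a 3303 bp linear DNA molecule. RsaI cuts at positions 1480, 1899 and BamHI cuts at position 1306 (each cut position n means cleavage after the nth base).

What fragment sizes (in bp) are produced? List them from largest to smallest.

1404, 1306, 419, 174 bp

Combined cut positions (sorted): 1306, 1480, 1899.
Linear molecule, 3 cuts → 4 fragments:
  1306 − 0 = 1306 bp
  1480 − 1306 = 174 bp
  1899 − 1480 = 419 bp
  3303 − 1899 = 1404 bp
Sorted largest to smallest: 1404, 1306, 419, 174 bp.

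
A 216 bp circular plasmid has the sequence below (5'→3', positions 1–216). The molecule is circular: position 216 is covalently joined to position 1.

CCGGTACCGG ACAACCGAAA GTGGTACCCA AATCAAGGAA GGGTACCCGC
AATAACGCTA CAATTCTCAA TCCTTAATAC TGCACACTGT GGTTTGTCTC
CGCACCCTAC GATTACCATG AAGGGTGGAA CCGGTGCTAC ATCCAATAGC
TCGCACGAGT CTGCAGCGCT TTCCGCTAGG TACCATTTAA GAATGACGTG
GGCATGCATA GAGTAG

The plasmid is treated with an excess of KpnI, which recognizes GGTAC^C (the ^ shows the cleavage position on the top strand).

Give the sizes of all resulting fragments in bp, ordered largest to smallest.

KpnI sites (GGTACC) start at positions 3, 23, 42, 179.
KpnI cuts after base 5 of each site (before the last base), so after positions 7, 27, 46, 183.
Circular molecule, 4 cuts → 4 fragments:
  8–27 → 20 bp
  28–46 → 19 bp
  47–183 → 137 bp
  184–216 then 1–7 → 33 + 7 = 40 bp
Sorted largest to smallest: 137, 40, 20, 19 bp.

137, 40, 20, 19 bp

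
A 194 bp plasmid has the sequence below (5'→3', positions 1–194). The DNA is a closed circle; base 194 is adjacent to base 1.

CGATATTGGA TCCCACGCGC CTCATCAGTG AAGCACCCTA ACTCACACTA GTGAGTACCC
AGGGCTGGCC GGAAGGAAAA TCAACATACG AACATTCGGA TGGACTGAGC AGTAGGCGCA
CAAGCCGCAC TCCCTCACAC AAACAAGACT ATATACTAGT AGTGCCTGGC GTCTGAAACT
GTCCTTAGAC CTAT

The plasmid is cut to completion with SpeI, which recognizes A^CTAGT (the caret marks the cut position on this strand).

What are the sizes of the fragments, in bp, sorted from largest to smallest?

108, 86 bp

SpeI sites (ACTAGT) start at positions 47, 155.
SpeI cuts after the first base of each site, so after positions 47, 155.
Circular molecule, 2 cuts → 2 fragments:
  48–155 → 108 bp
  156–194 then 1–47 → 39 + 47 = 86 bp
Sorted largest to smallest: 108, 86 bp.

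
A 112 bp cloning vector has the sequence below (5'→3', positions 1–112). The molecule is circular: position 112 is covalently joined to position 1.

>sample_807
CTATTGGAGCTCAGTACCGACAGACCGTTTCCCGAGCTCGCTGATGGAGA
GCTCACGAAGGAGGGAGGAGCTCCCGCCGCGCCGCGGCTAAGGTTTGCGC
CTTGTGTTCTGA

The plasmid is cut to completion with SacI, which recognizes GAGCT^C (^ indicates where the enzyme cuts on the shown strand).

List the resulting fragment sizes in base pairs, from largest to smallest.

SacI sites (GAGCTC) start at positions 7, 34, 49, 68.
SacI cuts after base 5 of each site (before the last base), so after positions 11, 38, 53, 72.
Circular molecule, 4 cuts → 4 fragments:
  12–38 → 27 bp
  39–53 → 15 bp
  54–72 → 19 bp
  73–112 then 1–11 → 40 + 11 = 51 bp
Sorted largest to smallest: 51, 27, 19, 15 bp.

51, 27, 19, 15 bp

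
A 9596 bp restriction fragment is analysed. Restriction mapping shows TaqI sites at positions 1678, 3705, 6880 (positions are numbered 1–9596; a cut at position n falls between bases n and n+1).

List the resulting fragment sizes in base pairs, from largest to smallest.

Linear molecule, 3 cuts → 4 fragments:
  1678 − 0 = 1678 bp
  3705 − 1678 = 2027 bp
  6880 − 3705 = 3175 bp
  9596 − 6880 = 2716 bp
Sorted largest to smallest: 3175, 2716, 2027, 1678 bp.

3175, 2716, 2027, 1678 bp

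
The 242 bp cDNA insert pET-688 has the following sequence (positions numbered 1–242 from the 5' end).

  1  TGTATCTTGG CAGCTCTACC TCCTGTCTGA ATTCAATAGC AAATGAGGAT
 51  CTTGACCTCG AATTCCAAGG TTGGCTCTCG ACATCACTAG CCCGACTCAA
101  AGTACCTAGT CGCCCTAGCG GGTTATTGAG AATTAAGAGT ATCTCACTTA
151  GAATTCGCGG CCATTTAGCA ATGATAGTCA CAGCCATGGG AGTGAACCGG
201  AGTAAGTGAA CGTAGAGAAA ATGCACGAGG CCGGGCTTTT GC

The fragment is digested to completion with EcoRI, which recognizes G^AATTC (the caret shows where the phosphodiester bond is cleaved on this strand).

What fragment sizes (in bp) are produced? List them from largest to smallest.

91, 91, 31, 29 bp

EcoRI sites (GAATTC) start at positions 29, 60, 151.
EcoRI cuts after the first base of each site, so after positions 29, 60, 151.
Linear molecule, 3 cuts → 4 fragments:
  1–29 → 29 bp
  30–60 → 31 bp
  61–151 → 91 bp
  152–242 → 91 bp
Sorted largest to smallest: 91, 91, 31, 29 bp.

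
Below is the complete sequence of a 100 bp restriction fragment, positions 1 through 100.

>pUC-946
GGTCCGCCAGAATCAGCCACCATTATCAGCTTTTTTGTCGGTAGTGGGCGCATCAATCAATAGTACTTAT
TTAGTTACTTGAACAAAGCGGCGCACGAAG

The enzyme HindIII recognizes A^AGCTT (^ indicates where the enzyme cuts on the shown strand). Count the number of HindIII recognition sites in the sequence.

No occurrence of AAGCTT is present in the sequence.
HindIII does not cut: 0 sites.

0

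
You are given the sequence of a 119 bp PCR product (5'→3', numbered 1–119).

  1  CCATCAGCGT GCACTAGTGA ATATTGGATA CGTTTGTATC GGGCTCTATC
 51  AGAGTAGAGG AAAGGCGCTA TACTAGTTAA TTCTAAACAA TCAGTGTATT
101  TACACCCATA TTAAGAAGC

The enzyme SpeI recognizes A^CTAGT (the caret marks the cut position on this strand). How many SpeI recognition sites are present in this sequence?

2

ACTAGT occurs starting at positions 13, 72.
SpeI cuts at 2 sites.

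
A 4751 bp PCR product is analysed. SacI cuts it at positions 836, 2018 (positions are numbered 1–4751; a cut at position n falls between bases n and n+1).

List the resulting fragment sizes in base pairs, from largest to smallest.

Linear molecule, 2 cuts → 3 fragments:
  836 − 0 = 836 bp
  2018 − 836 = 1182 bp
  4751 − 2018 = 2733 bp
Sorted largest to smallest: 2733, 1182, 836 bp.

2733, 1182, 836 bp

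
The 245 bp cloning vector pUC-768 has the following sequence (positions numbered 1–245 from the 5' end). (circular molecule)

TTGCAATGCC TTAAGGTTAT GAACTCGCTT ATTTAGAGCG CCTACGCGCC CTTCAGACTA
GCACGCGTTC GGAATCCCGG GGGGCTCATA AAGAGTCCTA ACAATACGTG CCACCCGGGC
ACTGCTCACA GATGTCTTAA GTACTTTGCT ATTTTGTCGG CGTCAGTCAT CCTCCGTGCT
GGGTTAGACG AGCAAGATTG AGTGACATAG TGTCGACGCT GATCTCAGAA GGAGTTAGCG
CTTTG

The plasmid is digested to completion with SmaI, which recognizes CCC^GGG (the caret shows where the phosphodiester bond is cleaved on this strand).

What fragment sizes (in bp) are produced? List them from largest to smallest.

207, 38 bp

SmaI sites (CCCGGG) start at positions 76, 114.
SmaI cuts after base 3 of each site, so after positions 78, 116.
Circular molecule, 2 cuts → 2 fragments:
  79–116 → 38 bp
  117–245 then 1–78 → 129 + 78 = 207 bp
Sorted largest to smallest: 207, 38 bp.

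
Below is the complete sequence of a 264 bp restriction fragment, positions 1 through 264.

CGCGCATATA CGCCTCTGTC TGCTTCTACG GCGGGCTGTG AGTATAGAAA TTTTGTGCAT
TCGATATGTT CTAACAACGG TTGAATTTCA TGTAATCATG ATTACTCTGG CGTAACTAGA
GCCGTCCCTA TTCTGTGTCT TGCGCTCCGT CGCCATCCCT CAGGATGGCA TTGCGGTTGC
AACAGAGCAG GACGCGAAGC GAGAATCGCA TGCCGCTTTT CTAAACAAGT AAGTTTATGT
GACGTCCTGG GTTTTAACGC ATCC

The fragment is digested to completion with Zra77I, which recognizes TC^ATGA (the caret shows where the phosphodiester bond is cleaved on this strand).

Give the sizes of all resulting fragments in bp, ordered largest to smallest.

The Zra77I site (TCATGA) starts at position 96.
Zra77I cuts after base 2 of each site, so after position 97.
Linear molecule, 1 cut → 2 fragments:
  1–97 → 97 bp
  98–264 → 167 bp
Sorted largest to smallest: 167, 97 bp.

167, 97 bp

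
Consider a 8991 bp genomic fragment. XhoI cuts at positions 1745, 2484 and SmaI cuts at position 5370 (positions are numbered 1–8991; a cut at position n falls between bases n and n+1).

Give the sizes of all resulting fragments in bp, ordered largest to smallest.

3621, 2886, 1745, 739 bp

Combined cut positions (sorted): 1745, 2484, 5370.
Linear molecule, 3 cuts → 4 fragments:
  1745 − 0 = 1745 bp
  2484 − 1745 = 739 bp
  5370 − 2484 = 2886 bp
  8991 − 5370 = 3621 bp
Sorted largest to smallest: 3621, 2886, 1745, 739 bp.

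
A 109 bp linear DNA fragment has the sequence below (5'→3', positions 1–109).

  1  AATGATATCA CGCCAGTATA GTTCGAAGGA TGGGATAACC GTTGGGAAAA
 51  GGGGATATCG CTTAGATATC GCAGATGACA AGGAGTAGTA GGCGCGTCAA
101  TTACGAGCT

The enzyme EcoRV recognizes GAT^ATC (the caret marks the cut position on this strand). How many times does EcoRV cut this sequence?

3

GATATC occurs starting at positions 4, 54, 65.
EcoRV cuts at 3 sites.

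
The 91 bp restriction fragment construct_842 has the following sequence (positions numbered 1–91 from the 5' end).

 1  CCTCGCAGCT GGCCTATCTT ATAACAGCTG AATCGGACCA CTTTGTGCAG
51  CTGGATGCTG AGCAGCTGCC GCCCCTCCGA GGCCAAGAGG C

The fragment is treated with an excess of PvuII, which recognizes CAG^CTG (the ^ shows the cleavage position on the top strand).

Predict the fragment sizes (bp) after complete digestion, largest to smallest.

PvuII sites (CAGCTG) start at positions 6, 25, 48, 63.
PvuII cuts after base 3 of each site, so after positions 8, 27, 50, 65.
Linear molecule, 4 cuts → 5 fragments:
  1–8 → 8 bp
  9–27 → 19 bp
  28–50 → 23 bp
  51–65 → 15 bp
  66–91 → 26 bp
Sorted largest to smallest: 26, 23, 19, 15, 8 bp.

26, 23, 19, 15, 8 bp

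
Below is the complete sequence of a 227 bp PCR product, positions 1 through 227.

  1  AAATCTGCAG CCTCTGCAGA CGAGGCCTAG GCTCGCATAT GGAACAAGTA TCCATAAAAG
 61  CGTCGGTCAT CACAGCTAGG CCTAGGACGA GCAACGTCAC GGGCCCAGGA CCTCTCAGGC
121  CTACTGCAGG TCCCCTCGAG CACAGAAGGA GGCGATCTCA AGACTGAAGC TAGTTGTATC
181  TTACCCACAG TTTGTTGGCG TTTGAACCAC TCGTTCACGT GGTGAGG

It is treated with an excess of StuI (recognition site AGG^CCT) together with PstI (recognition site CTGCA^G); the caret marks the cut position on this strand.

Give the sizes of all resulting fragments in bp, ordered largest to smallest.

StuI sites (AGGCCT) start at positions 23, 78, 117.
StuI cuts after base 3 of each site, so after positions 25, 80, 119.
PstI sites (CTGCAG) start at positions 5, 14, 124.
PstI cuts after base 5 of each site (before the last base), so after positions 9, 18, 128.
Combined cut positions: 9, 18, 25, 80, 119, 128.
Linear molecule, 6 cuts → 7 fragments:
  1–9 → 9 bp
  10–18 → 9 bp
  19–25 → 7 bp
  26–80 → 55 bp
  81–119 → 39 bp
  120–128 → 9 bp
  129–227 → 99 bp
Sorted largest to smallest: 99, 55, 39, 9, 9, 9, 7 bp.

99, 55, 39, 9, 9, 9, 7 bp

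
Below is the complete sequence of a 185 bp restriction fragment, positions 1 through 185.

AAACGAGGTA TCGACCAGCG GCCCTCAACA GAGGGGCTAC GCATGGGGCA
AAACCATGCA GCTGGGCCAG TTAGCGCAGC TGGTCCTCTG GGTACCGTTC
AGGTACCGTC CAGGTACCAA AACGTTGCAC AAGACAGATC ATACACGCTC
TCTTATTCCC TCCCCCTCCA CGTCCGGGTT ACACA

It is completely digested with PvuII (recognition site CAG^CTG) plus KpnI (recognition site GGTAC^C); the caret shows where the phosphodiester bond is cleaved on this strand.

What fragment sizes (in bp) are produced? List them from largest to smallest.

PvuII sites (CAGCTG) start at positions 59, 77.
PvuII cuts after base 3 of each site, so after positions 61, 79.
KpnI sites (GGTACC) start at positions 91, 102, 113.
KpnI cuts after base 5 of each site (before the last base), so after positions 95, 106, 117.
Combined cut positions: 61, 79, 95, 106, 117.
Linear molecule, 5 cuts → 6 fragments:
  1–61 → 61 bp
  62–79 → 18 bp
  80–95 → 16 bp
  96–106 → 11 bp
  107–117 → 11 bp
  118–185 → 68 bp
Sorted largest to smallest: 68, 61, 18, 16, 11, 11 bp.

68, 61, 18, 16, 11, 11 bp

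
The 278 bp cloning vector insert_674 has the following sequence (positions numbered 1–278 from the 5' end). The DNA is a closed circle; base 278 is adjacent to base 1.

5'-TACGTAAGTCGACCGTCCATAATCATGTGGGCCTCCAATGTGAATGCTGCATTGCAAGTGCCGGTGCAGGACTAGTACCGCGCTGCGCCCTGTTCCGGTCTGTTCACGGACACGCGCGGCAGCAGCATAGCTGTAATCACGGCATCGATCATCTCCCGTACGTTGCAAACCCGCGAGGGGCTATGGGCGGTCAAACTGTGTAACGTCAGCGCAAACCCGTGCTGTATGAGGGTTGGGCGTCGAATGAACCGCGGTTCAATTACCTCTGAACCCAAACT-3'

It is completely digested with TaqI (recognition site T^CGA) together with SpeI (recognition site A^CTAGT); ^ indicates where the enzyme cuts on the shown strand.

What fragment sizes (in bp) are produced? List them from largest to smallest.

TaqI sites (TCGA) start at positions 9, 145, 240.
TaqI cuts after the first base of each site, so after positions 9, 145, 240.
The SpeI site (ACTAGT) starts at position 71.
SpeI cuts after the first base of each site, so after position 71.
Combined cut positions: 9, 71, 145, 240.
Circular molecule, 4 cuts → 4 fragments:
  10–71 → 62 bp
  72–145 → 74 bp
  146–240 → 95 bp
  241–278 then 1–9 → 38 + 9 = 47 bp
Sorted largest to smallest: 95, 74, 62, 47 bp.

95, 74, 62, 47 bp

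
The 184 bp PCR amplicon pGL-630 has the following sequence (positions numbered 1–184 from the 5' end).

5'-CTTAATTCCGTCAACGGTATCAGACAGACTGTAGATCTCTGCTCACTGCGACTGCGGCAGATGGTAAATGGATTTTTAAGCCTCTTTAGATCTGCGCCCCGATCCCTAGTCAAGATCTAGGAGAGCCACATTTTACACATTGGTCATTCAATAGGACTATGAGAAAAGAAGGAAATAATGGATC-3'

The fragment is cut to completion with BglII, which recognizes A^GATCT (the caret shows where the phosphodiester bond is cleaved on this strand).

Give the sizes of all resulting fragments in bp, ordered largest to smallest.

BglII sites (AGATCT) start at positions 33, 88, 113.
BglII cuts after the first base of each site, so after positions 33, 88, 113.
Linear molecule, 3 cuts → 4 fragments:
  1–33 → 33 bp
  34–88 → 55 bp
  89–113 → 25 bp
  114–184 → 71 bp
Sorted largest to smallest: 71, 55, 33, 25 bp.

71, 55, 33, 25 bp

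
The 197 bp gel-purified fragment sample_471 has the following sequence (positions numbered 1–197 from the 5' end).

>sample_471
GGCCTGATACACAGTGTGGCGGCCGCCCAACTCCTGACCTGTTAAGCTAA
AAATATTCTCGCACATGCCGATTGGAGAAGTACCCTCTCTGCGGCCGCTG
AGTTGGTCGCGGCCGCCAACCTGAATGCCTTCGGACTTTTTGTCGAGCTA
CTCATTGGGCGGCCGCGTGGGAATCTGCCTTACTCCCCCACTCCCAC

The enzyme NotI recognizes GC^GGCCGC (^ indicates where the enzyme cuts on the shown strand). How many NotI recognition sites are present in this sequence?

4

GCGGCCGC occurs starting at positions 19, 91, 109, 159.
NotI cuts at 4 sites.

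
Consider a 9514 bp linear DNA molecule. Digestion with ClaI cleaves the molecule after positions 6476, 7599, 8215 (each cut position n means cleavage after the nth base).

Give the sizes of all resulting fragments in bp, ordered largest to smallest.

Linear molecule, 3 cuts → 4 fragments:
  6476 − 0 = 6476 bp
  7599 − 6476 = 1123 bp
  8215 − 7599 = 616 bp
  9514 − 8215 = 1299 bp
Sorted largest to smallest: 6476, 1299, 1123, 616 bp.

6476, 1299, 1123, 616 bp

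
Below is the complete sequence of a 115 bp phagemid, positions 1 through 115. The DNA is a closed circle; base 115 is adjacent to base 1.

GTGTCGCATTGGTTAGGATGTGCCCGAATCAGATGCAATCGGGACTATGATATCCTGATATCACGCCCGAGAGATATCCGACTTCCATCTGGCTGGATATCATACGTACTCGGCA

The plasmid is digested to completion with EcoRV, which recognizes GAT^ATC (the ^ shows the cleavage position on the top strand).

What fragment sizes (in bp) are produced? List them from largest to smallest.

EcoRV sites (GATATC) start at positions 49, 57, 73, 96.
EcoRV cuts after base 3 of each site, so after positions 51, 59, 75, 98.
Circular molecule, 4 cuts → 4 fragments:
  52–59 → 8 bp
  60–75 → 16 bp
  76–98 → 23 bp
  99–115 then 1–51 → 17 + 51 = 68 bp
Sorted largest to smallest: 68, 23, 16, 8 bp.

68, 23, 16, 8 bp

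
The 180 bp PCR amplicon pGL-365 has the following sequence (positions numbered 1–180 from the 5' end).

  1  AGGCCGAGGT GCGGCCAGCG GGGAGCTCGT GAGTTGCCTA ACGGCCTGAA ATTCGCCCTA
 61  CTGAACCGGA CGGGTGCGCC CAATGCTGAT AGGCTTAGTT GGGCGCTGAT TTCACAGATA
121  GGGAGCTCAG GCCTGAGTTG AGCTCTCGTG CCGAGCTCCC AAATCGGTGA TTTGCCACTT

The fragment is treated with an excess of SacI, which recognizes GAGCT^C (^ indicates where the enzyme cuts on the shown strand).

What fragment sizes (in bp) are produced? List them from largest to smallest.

SacI sites (GAGCTC) start at positions 23, 123, 140, 153.
SacI cuts after base 5 of each site (before the last base), so after positions 27, 127, 144, 157.
Linear molecule, 4 cuts → 5 fragments:
  1–27 → 27 bp
  28–127 → 100 bp
  128–144 → 17 bp
  145–157 → 13 bp
  158–180 → 23 bp
Sorted largest to smallest: 100, 27, 23, 17, 13 bp.

100, 27, 23, 17, 13 bp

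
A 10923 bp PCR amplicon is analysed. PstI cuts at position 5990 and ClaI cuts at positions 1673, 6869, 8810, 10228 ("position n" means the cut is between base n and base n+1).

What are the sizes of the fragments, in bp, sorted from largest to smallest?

Combined cut positions (sorted): 1673, 5990, 6869, 8810, 10228.
Linear molecule, 5 cuts → 6 fragments:
  1673 − 0 = 1673 bp
  5990 − 1673 = 4317 bp
  6869 − 5990 = 879 bp
  8810 − 6869 = 1941 bp
  10228 − 8810 = 1418 bp
  10923 − 10228 = 695 bp
Sorted largest to smallest: 4317, 1941, 1673, 1418, 879, 695 bp.

4317, 1941, 1673, 1418, 879, 695 bp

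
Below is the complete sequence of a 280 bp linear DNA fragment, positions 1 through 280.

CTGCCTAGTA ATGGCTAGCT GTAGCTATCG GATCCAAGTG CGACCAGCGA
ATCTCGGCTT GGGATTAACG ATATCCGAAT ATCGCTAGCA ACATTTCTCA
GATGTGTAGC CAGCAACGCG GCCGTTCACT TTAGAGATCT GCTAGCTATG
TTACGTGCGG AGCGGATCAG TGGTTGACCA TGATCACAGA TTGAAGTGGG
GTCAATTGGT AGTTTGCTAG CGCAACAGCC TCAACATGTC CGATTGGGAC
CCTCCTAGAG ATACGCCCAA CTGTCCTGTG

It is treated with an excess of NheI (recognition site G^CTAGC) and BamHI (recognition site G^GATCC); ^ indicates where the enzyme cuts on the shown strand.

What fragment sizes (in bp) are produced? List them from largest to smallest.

75, 64, 57, 54, 16, 14 bp

NheI sites (GCTAGC) start at positions 14, 84, 141, 216.
NheI cuts after the first base of each site, so after positions 14, 84, 141, 216.
The BamHI site (GGATCC) starts at position 30.
BamHI cuts after the first base of each site, so after position 30.
Combined cut positions: 14, 30, 84, 141, 216.
Linear molecule, 5 cuts → 6 fragments:
  1–14 → 14 bp
  15–30 → 16 bp
  31–84 → 54 bp
  85–141 → 57 bp
  142–216 → 75 bp
  217–280 → 64 bp
Sorted largest to smallest: 75, 64, 57, 54, 16, 14 bp.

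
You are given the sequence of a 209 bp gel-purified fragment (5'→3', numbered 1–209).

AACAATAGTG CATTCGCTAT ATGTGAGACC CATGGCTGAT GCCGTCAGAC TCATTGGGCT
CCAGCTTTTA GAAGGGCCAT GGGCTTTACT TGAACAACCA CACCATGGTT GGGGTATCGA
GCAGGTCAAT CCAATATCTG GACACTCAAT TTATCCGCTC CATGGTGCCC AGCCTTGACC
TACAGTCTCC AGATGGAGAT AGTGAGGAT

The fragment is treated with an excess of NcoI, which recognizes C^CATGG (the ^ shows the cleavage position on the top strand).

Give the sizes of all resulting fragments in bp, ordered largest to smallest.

57, 49, 47, 30, 26 bp

NcoI sites (CCATGG) start at positions 30, 77, 103, 160.
NcoI cuts after the first base of each site, so after positions 30, 77, 103, 160.
Linear molecule, 4 cuts → 5 fragments:
  1–30 → 30 bp
  31–77 → 47 bp
  78–103 → 26 bp
  104–160 → 57 bp
  161–209 → 49 bp
Sorted largest to smallest: 57, 49, 47, 30, 26 bp.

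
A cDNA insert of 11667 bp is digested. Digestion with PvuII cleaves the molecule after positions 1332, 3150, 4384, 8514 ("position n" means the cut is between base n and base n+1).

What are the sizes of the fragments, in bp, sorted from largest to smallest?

4130, 3153, 1818, 1332, 1234 bp

Linear molecule, 4 cuts → 5 fragments:
  1332 − 0 = 1332 bp
  3150 − 1332 = 1818 bp
  4384 − 3150 = 1234 bp
  8514 − 4384 = 4130 bp
  11667 − 8514 = 3153 bp
Sorted largest to smallest: 4130, 3153, 1818, 1332, 1234 bp.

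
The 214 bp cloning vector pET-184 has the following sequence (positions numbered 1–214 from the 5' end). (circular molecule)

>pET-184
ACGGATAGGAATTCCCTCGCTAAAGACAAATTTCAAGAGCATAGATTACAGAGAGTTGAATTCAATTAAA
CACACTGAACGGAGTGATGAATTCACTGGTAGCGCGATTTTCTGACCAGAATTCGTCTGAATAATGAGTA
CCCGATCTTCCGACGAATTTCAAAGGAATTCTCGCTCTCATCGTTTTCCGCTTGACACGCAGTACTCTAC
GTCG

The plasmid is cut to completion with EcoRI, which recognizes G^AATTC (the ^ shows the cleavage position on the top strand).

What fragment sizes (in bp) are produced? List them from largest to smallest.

EcoRI sites (GAATTC) start at positions 9, 58, 89, 119, 166.
EcoRI cuts after the first base of each site, so after positions 9, 58, 89, 119, 166.
Circular molecule, 5 cuts → 5 fragments:
  10–58 → 49 bp
  59–89 → 31 bp
  90–119 → 30 bp
  120–166 → 47 bp
  167–214 then 1–9 → 48 + 9 = 57 bp
Sorted largest to smallest: 57, 49, 47, 31, 30 bp.

57, 49, 47, 31, 30 bp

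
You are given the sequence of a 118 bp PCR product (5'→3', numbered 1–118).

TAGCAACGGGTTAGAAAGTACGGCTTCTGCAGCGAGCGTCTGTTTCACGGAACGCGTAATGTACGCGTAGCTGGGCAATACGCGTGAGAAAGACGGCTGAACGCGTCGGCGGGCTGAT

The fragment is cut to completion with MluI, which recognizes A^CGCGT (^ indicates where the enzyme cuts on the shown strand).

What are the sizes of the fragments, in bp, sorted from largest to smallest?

MluI sites (ACGCGT) start at positions 52, 63, 80, 101.
MluI cuts after the first base of each site, so after positions 52, 63, 80, 101.
Linear molecule, 4 cuts → 5 fragments:
  1–52 → 52 bp
  53–63 → 11 bp
  64–80 → 17 bp
  81–101 → 21 bp
  102–118 → 17 bp
Sorted largest to smallest: 52, 21, 17, 17, 11 bp.

52, 21, 17, 17, 11 bp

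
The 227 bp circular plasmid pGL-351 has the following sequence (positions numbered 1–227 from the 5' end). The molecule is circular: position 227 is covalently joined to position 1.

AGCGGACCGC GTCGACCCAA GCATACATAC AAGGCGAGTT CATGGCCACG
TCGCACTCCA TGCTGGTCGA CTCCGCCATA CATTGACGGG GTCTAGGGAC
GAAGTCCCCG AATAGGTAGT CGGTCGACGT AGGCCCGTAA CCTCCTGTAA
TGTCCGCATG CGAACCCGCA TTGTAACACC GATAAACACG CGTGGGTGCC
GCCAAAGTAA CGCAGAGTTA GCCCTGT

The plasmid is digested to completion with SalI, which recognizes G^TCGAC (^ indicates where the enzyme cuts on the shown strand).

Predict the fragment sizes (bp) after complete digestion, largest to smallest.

SalI sites (GTCGAC) start at positions 11, 66, 123.
SalI cuts after the first base of each site, so after positions 11, 66, 123.
Circular molecule, 3 cuts → 3 fragments:
  12–66 → 55 bp
  67–123 → 57 bp
  124–227 then 1–11 → 104 + 11 = 115 bp
Sorted largest to smallest: 115, 57, 55 bp.

115, 57, 55 bp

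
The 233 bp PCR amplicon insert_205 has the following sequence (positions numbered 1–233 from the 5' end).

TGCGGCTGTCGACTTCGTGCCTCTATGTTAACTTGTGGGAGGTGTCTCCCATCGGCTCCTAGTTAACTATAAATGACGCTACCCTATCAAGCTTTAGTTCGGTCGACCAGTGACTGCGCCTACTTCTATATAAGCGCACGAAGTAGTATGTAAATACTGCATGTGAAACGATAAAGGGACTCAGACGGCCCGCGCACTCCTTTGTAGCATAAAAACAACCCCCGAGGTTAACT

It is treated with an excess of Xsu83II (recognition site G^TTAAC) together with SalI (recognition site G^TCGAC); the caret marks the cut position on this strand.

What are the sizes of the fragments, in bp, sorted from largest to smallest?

125, 40, 35, 19, 8, 6 bp

Xsu83II sites (GTTAAC) start at positions 27, 62, 227.
Xsu83II cuts after the first base of each site, so after positions 27, 62, 227.
SalI sites (GTCGAC) start at positions 8, 102.
SalI cuts after the first base of each site, so after positions 8, 102.
Combined cut positions: 8, 27, 62, 102, 227.
Linear molecule, 5 cuts → 6 fragments:
  1–8 → 8 bp
  9–27 → 19 bp
  28–62 → 35 bp
  63–102 → 40 bp
  103–227 → 125 bp
  228–233 → 6 bp
Sorted largest to smallest: 125, 40, 35, 19, 8, 6 bp.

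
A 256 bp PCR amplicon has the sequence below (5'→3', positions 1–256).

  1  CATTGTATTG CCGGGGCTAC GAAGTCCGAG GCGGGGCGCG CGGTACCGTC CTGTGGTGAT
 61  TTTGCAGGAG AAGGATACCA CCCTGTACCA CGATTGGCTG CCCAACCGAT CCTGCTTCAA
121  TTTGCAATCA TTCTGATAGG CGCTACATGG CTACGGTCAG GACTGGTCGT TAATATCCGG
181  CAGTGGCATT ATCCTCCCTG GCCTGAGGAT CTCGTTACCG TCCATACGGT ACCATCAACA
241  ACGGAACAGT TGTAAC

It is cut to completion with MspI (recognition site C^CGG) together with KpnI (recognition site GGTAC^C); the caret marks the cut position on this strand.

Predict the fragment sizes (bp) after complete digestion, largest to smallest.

MspI sites (CCGG) start at positions 11, 177.
MspI cuts after the first base of each site, so after positions 11, 177.
KpnI sites (GGTACC) start at positions 42, 228.
KpnI cuts after base 5 of each site (before the last base), so after positions 46, 232.
Combined cut positions: 11, 46, 177, 232.
Linear molecule, 4 cuts → 5 fragments:
  1–11 → 11 bp
  12–46 → 35 bp
  47–177 → 131 bp
  178–232 → 55 bp
  233–256 → 24 bp
Sorted largest to smallest: 131, 55, 35, 24, 11 bp.

131, 55, 35, 24, 11 bp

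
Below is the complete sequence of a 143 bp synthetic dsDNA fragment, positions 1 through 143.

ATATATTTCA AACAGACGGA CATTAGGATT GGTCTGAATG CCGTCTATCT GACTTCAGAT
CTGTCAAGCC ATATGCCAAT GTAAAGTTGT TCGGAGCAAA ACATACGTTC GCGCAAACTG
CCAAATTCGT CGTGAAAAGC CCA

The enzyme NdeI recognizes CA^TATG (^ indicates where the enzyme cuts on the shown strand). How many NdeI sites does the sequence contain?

1

CATATG occurs starting at position 70.
NdeI cuts at 1 site.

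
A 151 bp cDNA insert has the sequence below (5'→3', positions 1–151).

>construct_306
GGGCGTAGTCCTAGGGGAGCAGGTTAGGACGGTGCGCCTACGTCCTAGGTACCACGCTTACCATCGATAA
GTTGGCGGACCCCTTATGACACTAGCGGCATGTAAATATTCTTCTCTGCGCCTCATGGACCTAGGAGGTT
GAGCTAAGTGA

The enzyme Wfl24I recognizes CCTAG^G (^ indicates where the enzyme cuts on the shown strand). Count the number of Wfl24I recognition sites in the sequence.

3

CCTAGG occurs starting at positions 10, 44, 130.
Wfl24I cuts at 3 sites.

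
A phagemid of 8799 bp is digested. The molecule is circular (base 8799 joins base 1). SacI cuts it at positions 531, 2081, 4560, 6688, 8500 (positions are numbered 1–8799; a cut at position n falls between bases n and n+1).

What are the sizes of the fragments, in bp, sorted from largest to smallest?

Circular molecule, 5 cuts → 5 fragments:
  2081 − 531 = 1550 bp
  4560 − 2081 = 2479 bp
  6688 − 4560 = 2128 bp
  8500 − 6688 = 1812 bp
  wrap: 8799 − 8500 + 531 = 830 bp
Sorted largest to smallest: 2479, 2128, 1812, 1550, 830 bp.

2479, 2128, 1812, 1550, 830 bp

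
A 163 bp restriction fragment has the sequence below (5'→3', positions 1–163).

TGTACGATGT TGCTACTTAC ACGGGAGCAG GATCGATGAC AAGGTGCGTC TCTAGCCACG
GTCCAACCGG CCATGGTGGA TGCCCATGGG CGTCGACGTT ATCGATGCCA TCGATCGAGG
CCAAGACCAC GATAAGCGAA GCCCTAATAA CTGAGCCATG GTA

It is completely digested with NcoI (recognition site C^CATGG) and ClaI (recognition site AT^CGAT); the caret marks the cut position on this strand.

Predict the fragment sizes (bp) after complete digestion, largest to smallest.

45, 38, 33, 18, 13, 9, 7 bp

NcoI sites (CCATGG) start at positions 71, 84, 156.
NcoI cuts after the first base of each site, so after positions 71, 84, 156.
ClaI sites (ATCGAT) start at positions 32, 101, 110.
ClaI cuts after base 2 of each site, so after positions 33, 102, 111.
Combined cut positions: 33, 71, 84, 102, 111, 156.
Linear molecule, 6 cuts → 7 fragments:
  1–33 → 33 bp
  34–71 → 38 bp
  72–84 → 13 bp
  85–102 → 18 bp
  103–111 → 9 bp
  112–156 → 45 bp
  157–163 → 7 bp
Sorted largest to smallest: 45, 38, 33, 18, 13, 9, 7 bp.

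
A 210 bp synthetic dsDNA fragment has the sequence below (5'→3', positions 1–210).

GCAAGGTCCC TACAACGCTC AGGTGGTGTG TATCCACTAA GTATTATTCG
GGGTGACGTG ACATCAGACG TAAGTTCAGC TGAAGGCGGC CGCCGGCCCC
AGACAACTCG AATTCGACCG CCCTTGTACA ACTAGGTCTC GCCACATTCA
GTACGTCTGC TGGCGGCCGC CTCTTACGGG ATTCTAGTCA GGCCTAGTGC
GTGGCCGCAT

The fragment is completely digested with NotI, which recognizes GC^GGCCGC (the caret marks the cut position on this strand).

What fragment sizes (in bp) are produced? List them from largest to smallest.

87, 77, 46 bp

NotI sites (GCGGCCGC) start at positions 86, 163.
NotI cuts after base 2 of each site, so after positions 87, 164.
Linear molecule, 2 cuts → 3 fragments:
  1–87 → 87 bp
  88–164 → 77 bp
  165–210 → 46 bp
Sorted largest to smallest: 87, 77, 46 bp.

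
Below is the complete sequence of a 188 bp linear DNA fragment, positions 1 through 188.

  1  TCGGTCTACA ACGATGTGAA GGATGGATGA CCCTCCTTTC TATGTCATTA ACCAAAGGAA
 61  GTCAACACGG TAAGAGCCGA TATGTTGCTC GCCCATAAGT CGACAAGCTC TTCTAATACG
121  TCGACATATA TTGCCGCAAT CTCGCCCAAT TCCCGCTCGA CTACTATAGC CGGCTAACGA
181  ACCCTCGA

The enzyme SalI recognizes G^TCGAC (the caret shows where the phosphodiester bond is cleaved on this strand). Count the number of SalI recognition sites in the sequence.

2

GTCGAC occurs starting at positions 99, 120.
SalI cuts at 2 sites.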